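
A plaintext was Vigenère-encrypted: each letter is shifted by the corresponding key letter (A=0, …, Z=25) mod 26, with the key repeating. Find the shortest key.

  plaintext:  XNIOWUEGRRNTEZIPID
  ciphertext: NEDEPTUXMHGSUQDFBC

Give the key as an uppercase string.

QRVQTZ

  i= 0: N-X = 16 → Q
  i= 1: E-N = 17 → R
  i= 2: D-I = 21 → V
  i= 3: E-O = 16 → Q
  i= 4: P-W = 19 → T
  i= 5: T-U = 25 → Z
  i= 6: U-E = 16 → Q
  i= 7: X-G = 17 → R
  i= 8: M-R = 21 → V
  i= 9: H-R = 16 → Q
  i=10: G-N = 19 → T
  i=11: S-T = 25 → Z
  i=12: U-E = 16 → Q
  i=13: Q-Z = 17 → R
  i=14: D-I = 21 → V
  i=15: F-P = 16 → Q
  i=16: B-I = 19 → T
  i=17: C-D = 25 → Z
  shifts repeat with period 6: QRVQTZ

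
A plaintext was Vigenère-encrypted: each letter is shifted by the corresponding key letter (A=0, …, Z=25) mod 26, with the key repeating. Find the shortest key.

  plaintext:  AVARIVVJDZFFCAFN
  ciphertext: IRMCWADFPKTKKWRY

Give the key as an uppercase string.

IWMLOF

  i= 0: I-A =  8 → I
  i= 1: R-V = 22 → W
  i= 2: M-A = 12 → M
  i= 3: C-R = 11 → L
  i= 4: W-I = 14 → O
  i= 5: A-V =  5 → F
  i= 6: D-V =  8 → I
  i= 7: F-J = 22 → W
  i= 8: P-D = 12 → M
  i= 9: K-Z = 11 → L
  i=10: T-F = 14 → O
  i=11: K-F =  5 → F
  i=12: K-C =  8 → I
  i=13: W-A = 22 → W
  i=14: R-F = 12 → M
  i=15: Y-N = 11 → L
  shifts repeat with period 6: IWMLOF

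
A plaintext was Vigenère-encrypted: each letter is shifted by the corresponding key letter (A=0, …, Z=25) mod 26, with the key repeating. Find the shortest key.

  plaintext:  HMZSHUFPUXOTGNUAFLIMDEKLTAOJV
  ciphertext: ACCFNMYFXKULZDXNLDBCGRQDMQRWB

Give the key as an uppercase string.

TQDNGS

  i= 0: A-H = 19 → T
  i= 1: C-M = 16 → Q
  i= 2: C-Z =  3 → D
  i= 3: F-S = 13 → N
  i= 4: N-H =  6 → G
  i= 5: M-U = 18 → S
  i= 6: Y-F = 19 → T
  i= 7: F-P = 16 → Q
  i= 8: X-U =  3 → D
  i= 9: K-X = 13 → N
  i=10: U-O =  6 → G
  i=11: L-T = 18 → S
  i=12: Z-G = 19 → T
  i=13: D-N = 16 → Q
  i=14: X-U =  3 → D
  i=15: N-A = 13 → N
  i=16: L-F =  6 → G
  i=17: D-L = 18 → S
  i=18: B-I = 19 → T
  i=19: C-M = 16 → Q
  i=20: G-D =  3 → D
  i=21: R-E = 13 → N
  i=22: Q-K =  6 → G
  i=23: D-L = 18 → S
  i=24: M-T = 19 → T
  i=25: Q-A = 16 → Q
  i=26: R-O =  3 → D
  i=27: W-J = 13 → N
  i=28: B-V =  6 → G
  shifts repeat with period 6: TQDNGS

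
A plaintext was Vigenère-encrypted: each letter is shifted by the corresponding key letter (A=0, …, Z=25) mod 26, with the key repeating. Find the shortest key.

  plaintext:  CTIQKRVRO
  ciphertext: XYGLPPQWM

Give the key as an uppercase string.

VFY

  i= 0: X-C = 21 → V
  i= 1: Y-T =  5 → F
  i= 2: G-I = 24 → Y
  i= 3: L-Q = 21 → V
  i= 4: P-K =  5 → F
  i= 5: P-R = 24 → Y
  i= 6: Q-V = 21 → V
  i= 7: W-R =  5 → F
  i= 8: M-O = 24 → Y
  shifts repeat with period 3: VFY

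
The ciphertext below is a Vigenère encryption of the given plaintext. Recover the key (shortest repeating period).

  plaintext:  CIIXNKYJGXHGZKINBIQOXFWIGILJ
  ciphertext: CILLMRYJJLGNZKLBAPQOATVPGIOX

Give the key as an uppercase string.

AADOZH

  i= 0: C-C =  0 → A
  i= 1: I-I =  0 → A
  i= 2: L-I =  3 → D
  i= 3: L-X = 14 → O
  i= 4: M-N = 25 → Z
  i= 5: R-K =  7 → H
  i= 6: Y-Y =  0 → A
  i= 7: J-J =  0 → A
  i= 8: J-G =  3 → D
  i= 9: L-X = 14 → O
  i=10: G-H = 25 → Z
  i=11: N-G =  7 → H
  i=12: Z-Z =  0 → A
  i=13: K-K =  0 → A
  i=14: L-I =  3 → D
  i=15: B-N = 14 → O
  i=16: A-B = 25 → Z
  i=17: P-I =  7 → H
  i=18: Q-Q =  0 → A
  i=19: O-O =  0 → A
  i=20: A-X =  3 → D
  i=21: T-F = 14 → O
  i=22: V-W = 25 → Z
  i=23: P-I =  7 → H
  i=24: G-G =  0 → A
  i=25: I-I =  0 → A
  i=26: O-L =  3 → D
  i=27: X-J = 14 → O
  shifts repeat with period 6: AADOZH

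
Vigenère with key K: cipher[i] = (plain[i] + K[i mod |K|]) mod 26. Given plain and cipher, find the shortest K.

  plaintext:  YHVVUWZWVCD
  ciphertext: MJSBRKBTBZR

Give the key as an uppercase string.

  i= 0: M-Y = 14 → O
  i= 1: J-H =  2 → C
  i= 2: S-V = 23 → X
  i= 3: B-V =  6 → G
  i= 4: R-U = 23 → X
  i= 5: K-W = 14 → O
  i= 6: B-Z =  2 → C
  i= 7: T-W = 23 → X
  i= 8: B-V =  6 → G
  i= 9: Z-C = 23 → X
  i=10: R-D = 14 → O
  shifts repeat with period 5: OCXGX

OCXGX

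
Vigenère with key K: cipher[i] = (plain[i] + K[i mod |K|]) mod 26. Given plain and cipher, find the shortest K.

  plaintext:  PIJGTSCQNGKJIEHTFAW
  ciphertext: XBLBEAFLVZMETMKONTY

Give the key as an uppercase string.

  i= 0: X-P =  8 → I
  i= 1: B-I = 19 → T
  i= 2: L-J =  2 → C
  i= 3: B-G = 21 → V
  i= 4: E-T = 11 → L
  i= 5: A-S =  8 → I
  i= 6: F-C =  3 → D
  i= 7: L-Q = 21 → V
  i= 8: V-N =  8 → I
  i= 9: Z-G = 19 → T
  i=10: M-K =  2 → C
  i=11: E-J = 21 → V
  i=12: T-I = 11 → L
  i=13: M-E =  8 → I
  i=14: K-H =  3 → D
  i=15: O-T = 21 → V
  i=16: N-F =  8 → I
  i=17: T-A = 19 → T
  i=18: Y-W =  2 → C
  shifts repeat with period 8: ITCVLIDV

ITCVLIDV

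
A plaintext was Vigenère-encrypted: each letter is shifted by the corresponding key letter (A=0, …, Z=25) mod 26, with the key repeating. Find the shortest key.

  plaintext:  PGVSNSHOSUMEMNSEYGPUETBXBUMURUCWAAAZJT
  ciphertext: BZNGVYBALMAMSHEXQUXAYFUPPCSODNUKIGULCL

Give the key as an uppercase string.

  i= 0: B-P = 12 → M
  i= 1: Z-G = 19 → T
  i= 2: N-V = 18 → S
  i= 3: G-S = 14 → O
  i= 4: V-N =  8 → I
  i= 5: Y-S =  6 → G
  i= 6: B-H = 20 → U
  i= 7: A-O = 12 → M
  i= 8: L-S = 19 → T
  i= 9: M-U = 18 → S
  i=10: A-M = 14 → O
  i=11: M-E =  8 → I
  i=12: S-M =  6 → G
  i=13: H-N = 20 → U
  i=14: E-S = 12 → M
  i=15: X-E = 19 → T
  i=16: Q-Y = 18 → S
  i=17: U-G = 14 → O
  i=18: X-P =  8 → I
  i=19: A-U =  6 → G
  i=20: Y-E = 20 → U
  i=21: F-T = 12 → M
  i=22: U-B = 19 → T
  i=23: P-X = 18 → S
  i=24: P-B = 14 → O
  i=25: C-U =  8 → I
  i=26: S-M =  6 → G
  i=27: O-U = 20 → U
  i=28: D-R = 12 → M
  i=29: N-U = 19 → T
  i=30: U-C = 18 → S
  i=31: K-W = 14 → O
  i=32: I-A =  8 → I
  i=33: G-A =  6 → G
  i=34: U-A = 20 → U
  i=35: L-Z = 12 → M
  i=36: C-J = 19 → T
  i=37: L-T = 18 → S
  shifts repeat with period 7: MTSOIGU

MTSOIGU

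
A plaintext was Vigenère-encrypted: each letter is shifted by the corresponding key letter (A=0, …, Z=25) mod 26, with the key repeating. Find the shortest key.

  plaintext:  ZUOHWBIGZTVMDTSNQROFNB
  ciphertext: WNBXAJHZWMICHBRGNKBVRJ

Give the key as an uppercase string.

XTNQEIZT

  i= 0: W-Z = 23 → X
  i= 1: N-U = 19 → T
  i= 2: B-O = 13 → N
  i= 3: X-H = 16 → Q
  i= 4: A-W =  4 → E
  i= 5: J-B =  8 → I
  i= 6: H-I = 25 → Z
  i= 7: Z-G = 19 → T
  i= 8: W-Z = 23 → X
  i= 9: M-T = 19 → T
  i=10: I-V = 13 → N
  i=11: C-M = 16 → Q
  i=12: H-D =  4 → E
  i=13: B-T =  8 → I
  i=14: R-S = 25 → Z
  i=15: G-N = 19 → T
  i=16: N-Q = 23 → X
  i=17: K-R = 19 → T
  i=18: B-O = 13 → N
  i=19: V-F = 16 → Q
  i=20: R-N =  4 → E
  i=21: J-B =  8 → I
  shifts repeat with period 8: XTNQEIZT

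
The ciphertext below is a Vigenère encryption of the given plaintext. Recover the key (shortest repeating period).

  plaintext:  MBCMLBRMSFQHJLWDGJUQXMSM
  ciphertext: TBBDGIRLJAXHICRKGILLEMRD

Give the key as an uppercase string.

HAZRV

  i= 0: T-M =  7 → H
  i= 1: B-B =  0 → A
  i= 2: B-C = 25 → Z
  i= 3: D-M = 17 → R
  i= 4: G-L = 21 → V
  i= 5: I-B =  7 → H
  i= 6: R-R =  0 → A
  i= 7: L-M = 25 → Z
  i= 8: J-S = 17 → R
  i= 9: A-F = 21 → V
  i=10: X-Q =  7 → H
  i=11: H-H =  0 → A
  i=12: I-J = 25 → Z
  i=13: C-L = 17 → R
  i=14: R-W = 21 → V
  i=15: K-D =  7 → H
  i=16: G-G =  0 → A
  i=17: I-J = 25 → Z
  i=18: L-U = 17 → R
  i=19: L-Q = 21 → V
  i=20: E-X =  7 → H
  i=21: M-M =  0 → A
  i=22: R-S = 25 → Z
  i=23: D-M = 17 → R
  shifts repeat with period 5: HAZRV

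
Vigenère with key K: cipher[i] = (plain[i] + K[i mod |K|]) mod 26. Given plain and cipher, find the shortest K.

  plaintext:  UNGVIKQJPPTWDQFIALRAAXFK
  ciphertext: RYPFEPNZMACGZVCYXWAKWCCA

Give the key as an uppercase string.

  i= 0: R-U = 23 → X
  i= 1: Y-N = 11 → L
  i= 2: P-G =  9 → J
  i= 3: F-V = 10 → K
  i= 4: E-I = 22 → W
  i= 5: P-K =  5 → F
  i= 6: N-Q = 23 → X
  i= 7: Z-J = 16 → Q
  i= 8: M-P = 23 → X
  i= 9: A-P = 11 → L
  i=10: C-T =  9 → J
  i=11: G-W = 10 → K
  i=12: Z-D = 22 → W
  i=13: V-Q =  5 → F
  i=14: C-F = 23 → X
  i=15: Y-I = 16 → Q
  i=16: X-A = 23 → X
  i=17: W-L = 11 → L
  i=18: A-R =  9 → J
  i=19: K-A = 10 → K
  i=20: W-A = 22 → W
  i=21: C-X =  5 → F
  i=22: C-F = 23 → X
  i=23: A-K = 16 → Q
  shifts repeat with period 8: XLJKWFXQ

XLJKWFXQ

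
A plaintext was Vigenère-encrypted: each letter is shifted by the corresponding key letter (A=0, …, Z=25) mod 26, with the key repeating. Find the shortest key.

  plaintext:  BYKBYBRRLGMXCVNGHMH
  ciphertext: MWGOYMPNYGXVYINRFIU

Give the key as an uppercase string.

  i= 0: M-B = 11 → L
  i= 1: W-Y = 24 → Y
  i= 2: G-K = 22 → W
  i= 3: O-B = 13 → N
  i= 4: Y-Y =  0 → A
  i= 5: M-B = 11 → L
  i= 6: P-R = 24 → Y
  i= 7: N-R = 22 → W
  i= 8: Y-L = 13 → N
  i= 9: G-G =  0 → A
  i=10: X-M = 11 → L
  i=11: V-X = 24 → Y
  i=12: Y-C = 22 → W
  i=13: I-V = 13 → N
  i=14: N-N =  0 → A
  i=15: R-G = 11 → L
  i=16: F-H = 24 → Y
  i=17: I-M = 22 → W
  i=18: U-H = 13 → N
  shifts repeat with period 5: LYWNA

LYWNA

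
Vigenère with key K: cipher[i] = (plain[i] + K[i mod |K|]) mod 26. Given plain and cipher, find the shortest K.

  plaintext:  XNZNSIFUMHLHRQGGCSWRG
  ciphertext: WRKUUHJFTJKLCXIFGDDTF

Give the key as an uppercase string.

  i= 0: W-X = 25 → Z
  i= 1: R-N =  4 → E
  i= 2: K-Z = 11 → L
  i= 3: U-N =  7 → H
  i= 4: U-S =  2 → C
  i= 5: H-I = 25 → Z
  i= 6: J-F =  4 → E
  i= 7: F-U = 11 → L
  i= 8: T-M =  7 → H
  i= 9: J-H =  2 → C
  i=10: K-L = 25 → Z
  i=11: L-H =  4 → E
  i=12: C-R = 11 → L
  i=13: X-Q =  7 → H
  i=14: I-G =  2 → C
  i=15: F-G = 25 → Z
  i=16: G-C =  4 → E
  i=17: D-S = 11 → L
  i=18: D-W =  7 → H
  i=19: T-R =  2 → C
  i=20: F-G = 25 → Z
  shifts repeat with period 5: ZELHC

ZELHC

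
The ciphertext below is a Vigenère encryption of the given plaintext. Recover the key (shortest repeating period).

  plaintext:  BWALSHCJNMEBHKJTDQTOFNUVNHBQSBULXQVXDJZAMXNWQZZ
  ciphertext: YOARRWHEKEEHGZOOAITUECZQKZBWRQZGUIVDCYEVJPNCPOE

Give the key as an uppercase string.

  i= 0: Y-B = 23 → X
  i= 1: O-W = 18 → S
  i= 2: A-A =  0 → A
  i= 3: R-L =  6 → G
  i= 4: R-S = 25 → Z
  i= 5: W-H = 15 → P
  i= 6: H-C =  5 → F
  i= 7: E-J = 21 → V
  i= 8: K-N = 23 → X
  i= 9: E-M = 18 → S
  i=10: E-E =  0 → A
  i=11: H-B =  6 → G
  i=12: G-H = 25 → Z
  i=13: Z-K = 15 → P
  i=14: O-J =  5 → F
  i=15: O-T = 21 → V
  i=16: A-D = 23 → X
  i=17: I-Q = 18 → S
  i=18: T-T =  0 → A
  i=19: U-O =  6 → G
  i=20: E-F = 25 → Z
  i=21: C-N = 15 → P
  i=22: Z-U =  5 → F
  i=23: Q-V = 21 → V
  i=24: K-N = 23 → X
  i=25: Z-H = 18 → S
  i=26: B-B =  0 → A
  i=27: W-Q =  6 → G
  i=28: R-S = 25 → Z
  i=29: Q-B = 15 → P
  i=30: Z-U =  5 → F
  i=31: G-L = 21 → V
  i=32: U-X = 23 → X
  i=33: I-Q = 18 → S
  i=34: V-V =  0 → A
  i=35: D-X =  6 → G
  i=36: C-D = 25 → Z
  i=37: Y-J = 15 → P
  i=38: E-Z =  5 → F
  i=39: V-A = 21 → V
  i=40: J-M = 23 → X
  i=41: P-X = 18 → S
  i=42: N-N =  0 → A
  i=43: C-W =  6 → G
  i=44: P-Q = 25 → Z
  i=45: O-Z = 15 → P
  i=46: E-Z =  5 → F
  shifts repeat with period 8: XSAGZPFV

XSAGZPFV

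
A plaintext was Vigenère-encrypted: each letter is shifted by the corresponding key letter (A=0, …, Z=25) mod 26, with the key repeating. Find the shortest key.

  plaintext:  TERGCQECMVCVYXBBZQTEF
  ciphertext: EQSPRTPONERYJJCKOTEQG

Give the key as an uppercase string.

  i= 0: E-T = 11 → L
  i= 1: Q-E = 12 → M
  i= 2: S-R =  1 → B
  i= 3: P-G =  9 → J
  i= 4: R-C = 15 → P
  i= 5: T-Q =  3 → D
  i= 6: P-E = 11 → L
  i= 7: O-C = 12 → M
  i= 8: N-M =  1 → B
  i= 9: E-V =  9 → J
  i=10: R-C = 15 → P
  i=11: Y-V =  3 → D
  i=12: J-Y = 11 → L
  i=13: J-X = 12 → M
  i=14: C-B =  1 → B
  i=15: K-B =  9 → J
  i=16: O-Z = 15 → P
  i=17: T-Q =  3 → D
  i=18: E-T = 11 → L
  i=19: Q-E = 12 → M
  i=20: G-F =  1 → B
  shifts repeat with period 6: LMBJPD

LMBJPD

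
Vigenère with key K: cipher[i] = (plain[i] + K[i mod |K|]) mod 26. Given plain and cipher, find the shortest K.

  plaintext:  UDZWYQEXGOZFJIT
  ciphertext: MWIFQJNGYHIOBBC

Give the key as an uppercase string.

STJJ

  i= 0: M-U = 18 → S
  i= 1: W-D = 19 → T
  i= 2: I-Z =  9 → J
  i= 3: F-W =  9 → J
  i= 4: Q-Y = 18 → S
  i= 5: J-Q = 19 → T
  i= 6: N-E =  9 → J
  i= 7: G-X =  9 → J
  i= 8: Y-G = 18 → S
  i= 9: H-O = 19 → T
  i=10: I-Z =  9 → J
  i=11: O-F =  9 → J
  i=12: B-J = 18 → S
  i=13: B-I = 19 → T
  i=14: C-T =  9 → J
  shifts repeat with period 4: STJJ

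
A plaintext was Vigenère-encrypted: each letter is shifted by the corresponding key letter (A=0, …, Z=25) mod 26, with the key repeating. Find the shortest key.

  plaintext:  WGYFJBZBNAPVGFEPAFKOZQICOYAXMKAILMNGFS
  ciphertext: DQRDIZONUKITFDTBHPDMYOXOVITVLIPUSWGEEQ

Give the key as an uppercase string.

  i= 0: D-W =  7 → H
  i= 1: Q-G = 10 → K
  i= 2: R-Y = 19 → T
  i= 3: D-F = 24 → Y
  i= 4: I-J = 25 → Z
  i= 5: Z-B = 24 → Y
  i= 6: O-Z = 15 → P
  i= 7: N-B = 12 → M
  i= 8: U-N =  7 → H
  i= 9: K-A = 10 → K
  i=10: I-P = 19 → T
  i=11: T-V = 24 → Y
  i=12: F-G = 25 → Z
  i=13: D-F = 24 → Y
  i=14: T-E = 15 → P
  i=15: B-P = 12 → M
  i=16: H-A =  7 → H
  i=17: P-F = 10 → K
  i=18: D-K = 19 → T
  i=19: M-O = 24 → Y
  i=20: Y-Z = 25 → Z
  i=21: O-Q = 24 → Y
  i=22: X-I = 15 → P
  i=23: O-C = 12 → M
  i=24: V-O =  7 → H
  i=25: I-Y = 10 → K
  i=26: T-A = 19 → T
  i=27: V-X = 24 → Y
  i=28: L-M = 25 → Z
  i=29: I-K = 24 → Y
  i=30: P-A = 15 → P
  i=31: U-I = 12 → M
  i=32: S-L =  7 → H
  i=33: W-M = 10 → K
  i=34: G-N = 19 → T
  i=35: E-G = 24 → Y
  i=36: E-F = 25 → Z
  i=37: Q-S = 24 → Y
  shifts repeat with period 8: HKTYZYPM

HKTYZYPM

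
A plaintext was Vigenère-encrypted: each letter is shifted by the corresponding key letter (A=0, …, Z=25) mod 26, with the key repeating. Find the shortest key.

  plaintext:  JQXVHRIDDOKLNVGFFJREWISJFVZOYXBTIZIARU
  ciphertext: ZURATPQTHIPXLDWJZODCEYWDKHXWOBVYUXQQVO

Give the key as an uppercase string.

QEUFMYI

  i= 0: Z-J = 16 → Q
  i= 1: U-Q =  4 → E
  i= 2: R-X = 20 → U
  i= 3: A-V =  5 → F
  i= 4: T-H = 12 → M
  i= 5: P-R = 24 → Y
  i= 6: Q-I =  8 → I
  i= 7: T-D = 16 → Q
  i= 8: H-D =  4 → E
  i= 9: I-O = 20 → U
  i=10: P-K =  5 → F
  i=11: X-L = 12 → M
  i=12: L-N = 24 → Y
  i=13: D-V =  8 → I
  i=14: W-G = 16 → Q
  i=15: J-F =  4 → E
  i=16: Z-F = 20 → U
  i=17: O-J =  5 → F
  i=18: D-R = 12 → M
  i=19: C-E = 24 → Y
  i=20: E-W =  8 → I
  i=21: Y-I = 16 → Q
  i=22: W-S =  4 → E
  i=23: D-J = 20 → U
  i=24: K-F =  5 → F
  i=25: H-V = 12 → M
  i=26: X-Z = 24 → Y
  i=27: W-O =  8 → I
  i=28: O-Y = 16 → Q
  i=29: B-X =  4 → E
  i=30: V-B = 20 → U
  i=31: Y-T =  5 → F
  i=32: U-I = 12 → M
  i=33: X-Z = 24 → Y
  i=34: Q-I =  8 → I
  i=35: Q-A = 16 → Q
  i=36: V-R =  4 → E
  i=37: O-U = 20 → U
  shifts repeat with period 7: QEUFMYI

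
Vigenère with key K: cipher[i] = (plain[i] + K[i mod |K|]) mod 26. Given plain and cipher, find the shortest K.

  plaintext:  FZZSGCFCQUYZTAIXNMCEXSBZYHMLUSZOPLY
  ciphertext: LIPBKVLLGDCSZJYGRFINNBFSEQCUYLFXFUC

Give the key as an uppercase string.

GJQJET

  i= 0: L-F =  6 → G
  i= 1: I-Z =  9 → J
  i= 2: P-Z = 16 → Q
  i= 3: B-S =  9 → J
  i= 4: K-G =  4 → E
  i= 5: V-C = 19 → T
  i= 6: L-F =  6 → G
  i= 7: L-C =  9 → J
  i= 8: G-Q = 16 → Q
  i= 9: D-U =  9 → J
  i=10: C-Y =  4 → E
  i=11: S-Z = 19 → T
  i=12: Z-T =  6 → G
  i=13: J-A =  9 → J
  i=14: Y-I = 16 → Q
  i=15: G-X =  9 → J
  i=16: R-N =  4 → E
  i=17: F-M = 19 → T
  i=18: I-C =  6 → G
  i=19: N-E =  9 → J
  i=20: N-X = 16 → Q
  i=21: B-S =  9 → J
  i=22: F-B =  4 → E
  i=23: S-Z = 19 → T
  i=24: E-Y =  6 → G
  i=25: Q-H =  9 → J
  i=26: C-M = 16 → Q
  i=27: U-L =  9 → J
  i=28: Y-U =  4 → E
  i=29: L-S = 19 → T
  i=30: F-Z =  6 → G
  i=31: X-O =  9 → J
  i=32: F-P = 16 → Q
  i=33: U-L =  9 → J
  i=34: C-Y =  4 → E
  shifts repeat with period 6: GJQJET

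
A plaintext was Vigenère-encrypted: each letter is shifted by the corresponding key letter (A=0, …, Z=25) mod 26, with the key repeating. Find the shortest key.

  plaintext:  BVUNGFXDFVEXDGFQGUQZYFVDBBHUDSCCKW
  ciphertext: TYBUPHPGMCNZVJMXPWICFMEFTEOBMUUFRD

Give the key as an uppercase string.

SDHHJC

  i= 0: T-B = 18 → S
  i= 1: Y-V =  3 → D
  i= 2: B-U =  7 → H
  i= 3: U-N =  7 → H
  i= 4: P-G =  9 → J
  i= 5: H-F =  2 → C
  i= 6: P-X = 18 → S
  i= 7: G-D =  3 → D
  i= 8: M-F =  7 → H
  i= 9: C-V =  7 → H
  i=10: N-E =  9 → J
  i=11: Z-X =  2 → C
  i=12: V-D = 18 → S
  i=13: J-G =  3 → D
  i=14: M-F =  7 → H
  i=15: X-Q =  7 → H
  i=16: P-G =  9 → J
  i=17: W-U =  2 → C
  i=18: I-Q = 18 → S
  i=19: C-Z =  3 → D
  i=20: F-Y =  7 → H
  i=21: M-F =  7 → H
  i=22: E-V =  9 → J
  i=23: F-D =  2 → C
  i=24: T-B = 18 → S
  i=25: E-B =  3 → D
  i=26: O-H =  7 → H
  i=27: B-U =  7 → H
  i=28: M-D =  9 → J
  i=29: U-S =  2 → C
  i=30: U-C = 18 → S
  i=31: F-C =  3 → D
  i=32: R-K =  7 → H
  i=33: D-W =  7 → H
  shifts repeat with period 6: SDHHJC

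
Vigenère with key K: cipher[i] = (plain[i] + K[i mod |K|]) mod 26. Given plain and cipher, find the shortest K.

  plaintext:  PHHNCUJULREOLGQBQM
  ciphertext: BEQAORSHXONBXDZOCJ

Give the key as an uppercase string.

  i= 0: B-P = 12 → M
  i= 1: E-H = 23 → X
  i= 2: Q-H =  9 → J
  i= 3: A-N = 13 → N
  i= 4: O-C = 12 → M
  i= 5: R-U = 23 → X
  i= 6: S-J =  9 → J
  i= 7: H-U = 13 → N
  i= 8: X-L = 12 → M
  i= 9: O-R = 23 → X
  i=10: N-E =  9 → J
  i=11: B-O = 13 → N
  i=12: X-L = 12 → M
  i=13: D-G = 23 → X
  i=14: Z-Q =  9 → J
  i=15: O-B = 13 → N
  i=16: C-Q = 12 → M
  i=17: J-M = 23 → X
  shifts repeat with period 4: MXJN

MXJN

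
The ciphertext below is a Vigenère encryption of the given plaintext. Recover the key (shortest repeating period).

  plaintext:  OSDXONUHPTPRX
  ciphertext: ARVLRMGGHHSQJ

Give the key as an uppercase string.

  i= 0: A-O = 12 → M
  i= 1: R-S = 25 → Z
  i= 2: V-D = 18 → S
  i= 3: L-X = 14 → O
  i= 4: R-O =  3 → D
  i= 5: M-N = 25 → Z
  i= 6: G-U = 12 → M
  i= 7: G-H = 25 → Z
  i= 8: H-P = 18 → S
  i= 9: H-T = 14 → O
  i=10: S-P =  3 → D
  i=11: Q-R = 25 → Z
  i=12: J-X = 12 → M
  shifts repeat with period 6: MZSODZ

MZSODZ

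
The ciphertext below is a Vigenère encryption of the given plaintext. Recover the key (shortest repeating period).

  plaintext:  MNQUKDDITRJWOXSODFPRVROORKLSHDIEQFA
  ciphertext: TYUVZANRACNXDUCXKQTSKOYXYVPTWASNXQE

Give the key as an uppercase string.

HLEBPXKJ

  i= 0: T-M =  7 → H
  i= 1: Y-N = 11 → L
  i= 2: U-Q =  4 → E
  i= 3: V-U =  1 → B
  i= 4: Z-K = 15 → P
  i= 5: A-D = 23 → X
  i= 6: N-D = 10 → K
  i= 7: R-I =  9 → J
  i= 8: A-T =  7 → H
  i= 9: C-R = 11 → L
  i=10: N-J =  4 → E
  i=11: X-W =  1 → B
  i=12: D-O = 15 → P
  i=13: U-X = 23 → X
  i=14: C-S = 10 → K
  i=15: X-O =  9 → J
  i=16: K-D =  7 → H
  i=17: Q-F = 11 → L
  i=18: T-P =  4 → E
  i=19: S-R =  1 → B
  i=20: K-V = 15 → P
  i=21: O-R = 23 → X
  i=22: Y-O = 10 → K
  i=23: X-O =  9 → J
  i=24: Y-R =  7 → H
  i=25: V-K = 11 → L
  i=26: P-L =  4 → E
  i=27: T-S =  1 → B
  i=28: W-H = 15 → P
  i=29: A-D = 23 → X
  i=30: S-I = 10 → K
  i=31: N-E =  9 → J
  i=32: X-Q =  7 → H
  i=33: Q-F = 11 → L
  i=34: E-A =  4 → E
  shifts repeat with period 8: HLEBPXKJ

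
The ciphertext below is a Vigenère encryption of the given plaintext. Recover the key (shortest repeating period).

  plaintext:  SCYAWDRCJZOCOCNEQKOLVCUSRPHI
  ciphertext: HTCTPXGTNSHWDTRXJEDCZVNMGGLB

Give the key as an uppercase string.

  i= 0: H-S = 15 → P
  i= 1: T-C = 17 → R
  i= 2: C-Y =  4 → E
  i= 3: T-A = 19 → T
  i= 4: P-W = 19 → T
  i= 5: X-D = 20 → U
  i= 6: G-R = 15 → P
  i= 7: T-C = 17 → R
  i= 8: N-J =  4 → E
  i= 9: S-Z = 19 → T
  i=10: H-O = 19 → T
  i=11: W-C = 20 → U
  i=12: D-O = 15 → P
  i=13: T-C = 17 → R
  i=14: R-N =  4 → E
  i=15: X-E = 19 → T
  i=16: J-Q = 19 → T
  i=17: E-K = 20 → U
  i=18: D-O = 15 → P
  i=19: C-L = 17 → R
  i=20: Z-V =  4 → E
  i=21: V-C = 19 → T
  i=22: N-U = 19 → T
  i=23: M-S = 20 → U
  i=24: G-R = 15 → P
  i=25: G-P = 17 → R
  i=26: L-H =  4 → E
  i=27: B-I = 19 → T
  shifts repeat with period 6: PRETTU

PRETTU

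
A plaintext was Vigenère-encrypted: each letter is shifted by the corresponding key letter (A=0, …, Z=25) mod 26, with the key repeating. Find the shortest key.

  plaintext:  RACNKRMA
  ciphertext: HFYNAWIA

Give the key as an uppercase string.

QFWA

  i= 0: H-R = 16 → Q
  i= 1: F-A =  5 → F
  i= 2: Y-C = 22 → W
  i= 3: N-N =  0 → A
  i= 4: A-K = 16 → Q
  i= 5: W-R =  5 → F
  i= 6: I-M = 22 → W
  i= 7: A-A =  0 → A
  shifts repeat with period 4: QFWA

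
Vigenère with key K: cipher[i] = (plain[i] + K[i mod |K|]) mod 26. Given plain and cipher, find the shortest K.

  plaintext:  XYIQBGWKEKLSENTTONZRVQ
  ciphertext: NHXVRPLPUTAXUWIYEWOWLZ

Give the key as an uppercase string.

QJPF

  i= 0: N-X = 16 → Q
  i= 1: H-Y =  9 → J
  i= 2: X-I = 15 → P
  i= 3: V-Q =  5 → F
  i= 4: R-B = 16 → Q
  i= 5: P-G =  9 → J
  i= 6: L-W = 15 → P
  i= 7: P-K =  5 → F
  i= 8: U-E = 16 → Q
  i= 9: T-K =  9 → J
  i=10: A-L = 15 → P
  i=11: X-S =  5 → F
  i=12: U-E = 16 → Q
  i=13: W-N =  9 → J
  i=14: I-T = 15 → P
  i=15: Y-T =  5 → F
  i=16: E-O = 16 → Q
  i=17: W-N =  9 → J
  i=18: O-Z = 15 → P
  i=19: W-R =  5 → F
  i=20: L-V = 16 → Q
  i=21: Z-Q =  9 → J
  shifts repeat with period 4: QJPF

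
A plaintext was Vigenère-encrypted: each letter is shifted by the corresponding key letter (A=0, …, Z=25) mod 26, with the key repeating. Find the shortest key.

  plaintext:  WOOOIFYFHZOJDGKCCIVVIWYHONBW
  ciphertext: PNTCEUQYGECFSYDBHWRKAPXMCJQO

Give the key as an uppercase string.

  i= 0: P-W = 19 → T
  i= 1: N-O = 25 → Z
  i= 2: T-O =  5 → F
  i= 3: C-O = 14 → O
  i= 4: E-I = 22 → W
  i= 5: U-F = 15 → P
  i= 6: Q-Y = 18 → S
  i= 7: Y-F = 19 → T
  i= 8: G-H = 25 → Z
  i= 9: E-Z =  5 → F
  i=10: C-O = 14 → O
  i=11: F-J = 22 → W
  i=12: S-D = 15 → P
  i=13: Y-G = 18 → S
  i=14: D-K = 19 → T
  i=15: B-C = 25 → Z
  i=16: H-C =  5 → F
  i=17: W-I = 14 → O
  i=18: R-V = 22 → W
  i=19: K-V = 15 → P
  i=20: A-I = 18 → S
  i=21: P-W = 19 → T
  i=22: X-Y = 25 → Z
  i=23: M-H =  5 → F
  i=24: C-O = 14 → O
  i=25: J-N = 22 → W
  i=26: Q-B = 15 → P
  i=27: O-W = 18 → S
  shifts repeat with period 7: TZFOWPS

TZFOWPS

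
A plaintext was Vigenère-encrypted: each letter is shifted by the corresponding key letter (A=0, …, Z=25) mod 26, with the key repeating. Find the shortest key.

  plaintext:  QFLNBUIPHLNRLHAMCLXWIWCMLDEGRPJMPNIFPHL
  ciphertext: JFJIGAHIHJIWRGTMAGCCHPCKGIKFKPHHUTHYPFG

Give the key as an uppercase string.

  i= 0: J-Q = 19 → T
  i= 1: F-F =  0 → A
  i= 2: J-L = 24 → Y
  i= 3: I-N = 21 → V
  i= 4: G-B =  5 → F
  i= 5: A-U =  6 → G
  i= 6: H-I = 25 → Z
  i= 7: I-P = 19 → T
  i= 8: H-H =  0 → A
  i= 9: J-L = 24 → Y
  i=10: I-N = 21 → V
  i=11: W-R =  5 → F
  i=12: R-L =  6 → G
  i=13: G-H = 25 → Z
  i=14: T-A = 19 → T
  i=15: M-M =  0 → A
  i=16: A-C = 24 → Y
  i=17: G-L = 21 → V
  i=18: C-X =  5 → F
  i=19: C-W =  6 → G
  i=20: H-I = 25 → Z
  i=21: P-W = 19 → T
  i=22: C-C =  0 → A
  i=23: K-M = 24 → Y
  i=24: G-L = 21 → V
  i=25: I-D =  5 → F
  i=26: K-E =  6 → G
  i=27: F-G = 25 → Z
  i=28: K-R = 19 → T
  i=29: P-P =  0 → A
  i=30: H-J = 24 → Y
  i=31: H-M = 21 → V
  i=32: U-P =  5 → F
  i=33: T-N =  6 → G
  i=34: H-I = 25 → Z
  i=35: Y-F = 19 → T
  i=36: P-P =  0 → A
  i=37: F-H = 24 → Y
  i=38: G-L = 21 → V
  shifts repeat with period 7: TAYVFGZ

TAYVFGZ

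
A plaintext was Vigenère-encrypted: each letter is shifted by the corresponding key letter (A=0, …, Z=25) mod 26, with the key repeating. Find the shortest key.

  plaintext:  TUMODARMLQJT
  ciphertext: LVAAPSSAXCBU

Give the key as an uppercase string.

  i= 0: L-T = 18 → S
  i= 1: V-U =  1 → B
  i= 2: A-M = 14 → O
  i= 3: A-O = 12 → M
  i= 4: P-D = 12 → M
  i= 5: S-A = 18 → S
  i= 6: S-R =  1 → B
  i= 7: A-M = 14 → O
  i= 8: X-L = 12 → M
  i= 9: C-Q = 12 → M
  i=10: B-J = 18 → S
  i=11: U-T =  1 → B
  shifts repeat with period 5: SBOMM

SBOMM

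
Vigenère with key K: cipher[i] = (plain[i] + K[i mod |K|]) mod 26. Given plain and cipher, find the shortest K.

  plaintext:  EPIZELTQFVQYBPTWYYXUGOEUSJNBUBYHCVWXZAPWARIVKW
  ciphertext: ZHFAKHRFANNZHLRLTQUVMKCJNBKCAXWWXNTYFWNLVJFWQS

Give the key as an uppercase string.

VSXBGWYP

  i= 0: Z-E = 21 → V
  i= 1: H-P = 18 → S
  i= 2: F-I = 23 → X
  i= 3: A-Z =  1 → B
  i= 4: K-E =  6 → G
  i= 5: H-L = 22 → W
  i= 6: R-T = 24 → Y
  i= 7: F-Q = 15 → P
  i= 8: A-F = 21 → V
  i= 9: N-V = 18 → S
  i=10: N-Q = 23 → X
  i=11: Z-Y =  1 → B
  i=12: H-B =  6 → G
  i=13: L-P = 22 → W
  i=14: R-T = 24 → Y
  i=15: L-W = 15 → P
  i=16: T-Y = 21 → V
  i=17: Q-Y = 18 → S
  i=18: U-X = 23 → X
  i=19: V-U =  1 → B
  i=20: M-G =  6 → G
  i=21: K-O = 22 → W
  i=22: C-E = 24 → Y
  i=23: J-U = 15 → P
  i=24: N-S = 21 → V
  i=25: B-J = 18 → S
  i=26: K-N = 23 → X
  i=27: C-B =  1 → B
  i=28: A-U =  6 → G
  i=29: X-B = 22 → W
  i=30: W-Y = 24 → Y
  i=31: W-H = 15 → P
  i=32: X-C = 21 → V
  i=33: N-V = 18 → S
  i=34: T-W = 23 → X
  i=35: Y-X =  1 → B
  i=36: F-Z =  6 → G
  i=37: W-A = 22 → W
  i=38: N-P = 24 → Y
  i=39: L-W = 15 → P
  i=40: V-A = 21 → V
  i=41: J-R = 18 → S
  i=42: F-I = 23 → X
  i=43: W-V =  1 → B
  i=44: Q-K =  6 → G
  i=45: S-W = 22 → W
  shifts repeat with period 8: VSXBGWYP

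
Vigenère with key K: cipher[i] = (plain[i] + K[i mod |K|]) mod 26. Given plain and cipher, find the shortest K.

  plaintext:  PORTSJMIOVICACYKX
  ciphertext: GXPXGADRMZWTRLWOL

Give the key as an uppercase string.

  i= 0: G-P = 17 → R
  i= 1: X-O =  9 → J
  i= 2: P-R = 24 → Y
  i= 3: X-T =  4 → E
  i= 4: G-S = 14 → O
  i= 5: A-J = 17 → R
  i= 6: D-M = 17 → R
  i= 7: R-I =  9 → J
  i= 8: M-O = 24 → Y
  i= 9: Z-V =  4 → E
  i=10: W-I = 14 → O
  i=11: T-C = 17 → R
  i=12: R-A = 17 → R
  i=13: L-C =  9 → J
  i=14: W-Y = 24 → Y
  i=15: O-K =  4 → E
  i=16: L-X = 14 → O
  shifts repeat with period 6: RJYEOR

RJYEOR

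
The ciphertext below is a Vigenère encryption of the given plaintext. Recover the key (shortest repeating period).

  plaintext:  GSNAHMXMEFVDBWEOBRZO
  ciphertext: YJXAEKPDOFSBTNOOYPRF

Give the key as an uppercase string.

  i= 0: Y-G = 18 → S
  i= 1: J-S = 17 → R
  i= 2: X-N = 10 → K
  i= 3: A-A =  0 → A
  i= 4: E-H = 23 → X
  i= 5: K-M = 24 → Y
  i= 6: P-X = 18 → S
  i= 7: D-M = 17 → R
  i= 8: O-E = 10 → K
  i= 9: F-F =  0 → A
  i=10: S-V = 23 → X
  i=11: B-D = 24 → Y
  i=12: T-B = 18 → S
  i=13: N-W = 17 → R
  i=14: O-E = 10 → K
  i=15: O-O =  0 → A
  i=16: Y-B = 23 → X
  i=17: P-R = 24 → Y
  i=18: R-Z = 18 → S
  i=19: F-O = 17 → R
  shifts repeat with period 6: SRKAXY

SRKAXY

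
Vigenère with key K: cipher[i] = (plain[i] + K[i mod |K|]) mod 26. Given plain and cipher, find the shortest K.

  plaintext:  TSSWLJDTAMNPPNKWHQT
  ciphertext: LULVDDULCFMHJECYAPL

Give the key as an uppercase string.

  i= 0: L-T = 18 → S
  i= 1: U-S =  2 → C
  i= 2: L-S = 19 → T
  i= 3: V-W = 25 → Z
  i= 4: D-L = 18 → S
  i= 5: D-J = 20 → U
  i= 6: U-D = 17 → R
  i= 7: L-T = 18 → S
  i= 8: C-A =  2 → C
  i= 9: F-M = 19 → T
  i=10: M-N = 25 → Z
  i=11: H-P = 18 → S
  i=12: J-P = 20 → U
  i=13: E-N = 17 → R
  i=14: C-K = 18 → S
  i=15: Y-W =  2 → C
  i=16: A-H = 19 → T
  i=17: P-Q = 25 → Z
  i=18: L-T = 18 → S
  shifts repeat with period 7: SCTZSUR

SCTZSUR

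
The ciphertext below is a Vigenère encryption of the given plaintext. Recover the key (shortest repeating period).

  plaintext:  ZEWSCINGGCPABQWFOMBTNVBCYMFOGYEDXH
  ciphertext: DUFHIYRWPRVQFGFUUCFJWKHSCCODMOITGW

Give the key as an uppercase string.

EQJPGQ

  i= 0: D-Z =  4 → E
  i= 1: U-E = 16 → Q
  i= 2: F-W =  9 → J
  i= 3: H-S = 15 → P
  i= 4: I-C =  6 → G
  i= 5: Y-I = 16 → Q
  i= 6: R-N =  4 → E
  i= 7: W-G = 16 → Q
  i= 8: P-G =  9 → J
  i= 9: R-C = 15 → P
  i=10: V-P =  6 → G
  i=11: Q-A = 16 → Q
  i=12: F-B =  4 → E
  i=13: G-Q = 16 → Q
  i=14: F-W =  9 → J
  i=15: U-F = 15 → P
  i=16: U-O =  6 → G
  i=17: C-M = 16 → Q
  i=18: F-B =  4 → E
  i=19: J-T = 16 → Q
  i=20: W-N =  9 → J
  i=21: K-V = 15 → P
  i=22: H-B =  6 → G
  i=23: S-C = 16 → Q
  i=24: C-Y =  4 → E
  i=25: C-M = 16 → Q
  i=26: O-F =  9 → J
  i=27: D-O = 15 → P
  i=28: M-G =  6 → G
  i=29: O-Y = 16 → Q
  i=30: I-E =  4 → E
  i=31: T-D = 16 → Q
  i=32: G-X =  9 → J
  i=33: W-H = 15 → P
  shifts repeat with period 6: EQJPGQ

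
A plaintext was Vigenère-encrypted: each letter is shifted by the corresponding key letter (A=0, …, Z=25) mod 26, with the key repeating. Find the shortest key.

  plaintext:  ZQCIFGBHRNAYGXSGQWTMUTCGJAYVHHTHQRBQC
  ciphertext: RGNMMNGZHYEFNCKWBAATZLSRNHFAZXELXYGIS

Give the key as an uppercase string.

SQLEHHF

  i= 0: R-Z = 18 → S
  i= 1: G-Q = 16 → Q
  i= 2: N-C = 11 → L
  i= 3: M-I =  4 → E
  i= 4: M-F =  7 → H
  i= 5: N-G =  7 → H
  i= 6: G-B =  5 → F
  i= 7: Z-H = 18 → S
  i= 8: H-R = 16 → Q
  i= 9: Y-N = 11 → L
  i=10: E-A =  4 → E
  i=11: F-Y =  7 → H
  i=12: N-G =  7 → H
  i=13: C-X =  5 → F
  i=14: K-S = 18 → S
  i=15: W-G = 16 → Q
  i=16: B-Q = 11 → L
  i=17: A-W =  4 → E
  i=18: A-T =  7 → H
  i=19: T-M =  7 → H
  i=20: Z-U =  5 → F
  i=21: L-T = 18 → S
  i=22: S-C = 16 → Q
  i=23: R-G = 11 → L
  i=24: N-J =  4 → E
  i=25: H-A =  7 → H
  i=26: F-Y =  7 → H
  i=27: A-V =  5 → F
  i=28: Z-H = 18 → S
  i=29: X-H = 16 → Q
  i=30: E-T = 11 → L
  i=31: L-H =  4 → E
  i=32: X-Q =  7 → H
  i=33: Y-R =  7 → H
  i=34: G-B =  5 → F
  i=35: I-Q = 18 → S
  i=36: S-C = 16 → Q
  shifts repeat with period 7: SQLEHHF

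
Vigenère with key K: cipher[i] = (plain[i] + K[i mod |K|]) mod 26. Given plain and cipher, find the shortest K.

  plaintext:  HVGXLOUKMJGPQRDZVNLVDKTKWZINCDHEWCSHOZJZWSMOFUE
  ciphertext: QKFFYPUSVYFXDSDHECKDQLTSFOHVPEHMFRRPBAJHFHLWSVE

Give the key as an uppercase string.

  i= 0: Q-H =  9 → J
  i= 1: K-V = 15 → P
  i= 2: F-G = 25 → Z
  i= 3: F-X =  8 → I
  i= 4: Y-L = 13 → N
  i= 5: P-O =  1 → B
  i= 6: U-U =  0 → A
  i= 7: S-K =  8 → I
  i= 8: V-M =  9 → J
  i= 9: Y-J = 15 → P
  i=10: F-G = 25 → Z
  i=11: X-P =  8 → I
  i=12: D-Q = 13 → N
  i=13: S-R =  1 → B
  i=14: D-D =  0 → A
  i=15: H-Z =  8 → I
  i=16: E-V =  9 → J
  i=17: C-N = 15 → P
  i=18: K-L = 25 → Z
  i=19: D-V =  8 → I
  i=20: Q-D = 13 → N
  i=21: L-K =  1 → B
  i=22: T-T =  0 → A
  i=23: S-K =  8 → I
  i=24: F-W =  9 → J
  i=25: O-Z = 15 → P
  i=26: H-I = 25 → Z
  i=27: V-N =  8 → I
  i=28: P-C = 13 → N
  i=29: E-D =  1 → B
  i=30: H-H =  0 → A
  i=31: M-E =  8 → I
  i=32: F-W =  9 → J
  i=33: R-C = 15 → P
  i=34: R-S = 25 → Z
  i=35: P-H =  8 → I
  i=36: B-O = 13 → N
  i=37: A-Z =  1 → B
  i=38: J-J =  0 → A
  i=39: H-Z =  8 → I
  i=40: F-W =  9 → J
  i=41: H-S = 15 → P
  i=42: L-M = 25 → Z
  i=43: W-O =  8 → I
  i=44: S-F = 13 → N
  i=45: V-U =  1 → B
  i=46: E-E =  0 → A
  shifts repeat with period 8: JPZINBAI

JPZINBAI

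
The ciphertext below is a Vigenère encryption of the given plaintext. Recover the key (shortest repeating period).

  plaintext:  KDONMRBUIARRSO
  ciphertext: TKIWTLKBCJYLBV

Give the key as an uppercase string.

JHU

  i= 0: T-K =  9 → J
  i= 1: K-D =  7 → H
  i= 2: I-O = 20 → U
  i= 3: W-N =  9 → J
  i= 4: T-M =  7 → H
  i= 5: L-R = 20 → U
  i= 6: K-B =  9 → J
  i= 7: B-U =  7 → H
  i= 8: C-I = 20 → U
  i= 9: J-A =  9 → J
  i=10: Y-R =  7 → H
  i=11: L-R = 20 → U
  i=12: B-S =  9 → J
  i=13: V-O =  7 → H
  shifts repeat with period 3: JHU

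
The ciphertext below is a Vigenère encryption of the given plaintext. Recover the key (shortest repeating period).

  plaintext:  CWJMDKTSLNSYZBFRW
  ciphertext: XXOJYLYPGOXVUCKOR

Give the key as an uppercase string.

VBFX

  i= 0: X-C = 21 → V
  i= 1: X-W =  1 → B
  i= 2: O-J =  5 → F
  i= 3: J-M = 23 → X
  i= 4: Y-D = 21 → V
  i= 5: L-K =  1 → B
  i= 6: Y-T =  5 → F
  i= 7: P-S = 23 → X
  i= 8: G-L = 21 → V
  i= 9: O-N =  1 → B
  i=10: X-S =  5 → F
  i=11: V-Y = 23 → X
  i=12: U-Z = 21 → V
  i=13: C-B =  1 → B
  i=14: K-F =  5 → F
  i=15: O-R = 23 → X
  i=16: R-W = 21 → V
  shifts repeat with period 4: VBFX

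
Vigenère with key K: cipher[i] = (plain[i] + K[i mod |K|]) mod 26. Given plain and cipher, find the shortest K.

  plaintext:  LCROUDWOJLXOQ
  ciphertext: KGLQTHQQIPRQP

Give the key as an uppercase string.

ZEUC

  i= 0: K-L = 25 → Z
  i= 1: G-C =  4 → E
  i= 2: L-R = 20 → U
  i= 3: Q-O =  2 → C
  i= 4: T-U = 25 → Z
  i= 5: H-D =  4 → E
  i= 6: Q-W = 20 → U
  i= 7: Q-O =  2 → C
  i= 8: I-J = 25 → Z
  i= 9: P-L =  4 → E
  i=10: R-X = 20 → U
  i=11: Q-O =  2 → C
  i=12: P-Q = 25 → Z
  shifts repeat with period 4: ZEUC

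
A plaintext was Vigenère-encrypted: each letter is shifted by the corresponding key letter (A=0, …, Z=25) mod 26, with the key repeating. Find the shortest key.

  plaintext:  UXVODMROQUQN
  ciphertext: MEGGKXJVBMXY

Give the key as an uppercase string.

  i= 0: M-U = 18 → S
  i= 1: E-X =  7 → H
  i= 2: G-V = 11 → L
  i= 3: G-O = 18 → S
  i= 4: K-D =  7 → H
  i= 5: X-M = 11 → L
  i= 6: J-R = 18 → S
  i= 7: V-O =  7 → H
  i= 8: B-Q = 11 → L
  i= 9: M-U = 18 → S
  i=10: X-Q =  7 → H
  i=11: Y-N = 11 → L
  shifts repeat with period 3: SHL

SHL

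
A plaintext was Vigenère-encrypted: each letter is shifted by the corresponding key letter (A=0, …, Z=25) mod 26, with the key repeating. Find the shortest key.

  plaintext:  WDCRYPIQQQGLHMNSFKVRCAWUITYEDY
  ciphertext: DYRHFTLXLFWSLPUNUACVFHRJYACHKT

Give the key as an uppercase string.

HVPQHED

  i= 0: D-W =  7 → H
  i= 1: Y-D = 21 → V
  i= 2: R-C = 15 → P
  i= 3: H-R = 16 → Q
  i= 4: F-Y =  7 → H
  i= 5: T-P =  4 → E
  i= 6: L-I =  3 → D
  i= 7: X-Q =  7 → H
  i= 8: L-Q = 21 → V
  i= 9: F-Q = 15 → P
  i=10: W-G = 16 → Q
  i=11: S-L =  7 → H
  i=12: L-H =  4 → E
  i=13: P-M =  3 → D
  i=14: U-N =  7 → H
  i=15: N-S = 21 → V
  i=16: U-F = 15 → P
  i=17: A-K = 16 → Q
  i=18: C-V =  7 → H
  i=19: V-R =  4 → E
  i=20: F-C =  3 → D
  i=21: H-A =  7 → H
  i=22: R-W = 21 → V
  i=23: J-U = 15 → P
  i=24: Y-I = 16 → Q
  i=25: A-T =  7 → H
  i=26: C-Y =  4 → E
  i=27: H-E =  3 → D
  i=28: K-D =  7 → H
  i=29: T-Y = 21 → V
  shifts repeat with period 7: HVPQHED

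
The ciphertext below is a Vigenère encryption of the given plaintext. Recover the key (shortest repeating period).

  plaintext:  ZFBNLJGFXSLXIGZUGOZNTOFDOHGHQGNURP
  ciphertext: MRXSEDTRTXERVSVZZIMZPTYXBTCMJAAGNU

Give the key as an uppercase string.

  i= 0: M-Z = 13 → N
  i= 1: R-F = 12 → M
  i= 2: X-B = 22 → W
  i= 3: S-N =  5 → F
  i= 4: E-L = 19 → T
  i= 5: D-J = 20 → U
  i= 6: T-G = 13 → N
  i= 7: R-F = 12 → M
  i= 8: T-X = 22 → W
  i= 9: X-S =  5 → F
  i=10: E-L = 19 → T
  i=11: R-X = 20 → U
  i=12: V-I = 13 → N
  i=13: S-G = 12 → M
  i=14: V-Z = 22 → W
  i=15: Z-U =  5 → F
  i=16: Z-G = 19 → T
  i=17: I-O = 20 → U
  i=18: M-Z = 13 → N
  i=19: Z-N = 12 → M
  i=20: P-T = 22 → W
  i=21: T-O =  5 → F
  i=22: Y-F = 19 → T
  i=23: X-D = 20 → U
  i=24: B-O = 13 → N
  i=25: T-H = 12 → M
  i=26: C-G = 22 → W
  i=27: M-H =  5 → F
  i=28: J-Q = 19 → T
  i=29: A-G = 20 → U
  i=30: A-N = 13 → N
  i=31: G-U = 12 → M
  i=32: N-R = 22 → W
  i=33: U-P =  5 → F
  shifts repeat with period 6: NMWFTU

NMWFTU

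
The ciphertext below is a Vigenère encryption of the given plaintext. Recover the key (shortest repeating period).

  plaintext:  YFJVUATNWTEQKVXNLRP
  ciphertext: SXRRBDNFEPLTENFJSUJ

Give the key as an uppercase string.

USIWHD

  i= 0: S-Y = 20 → U
  i= 1: X-F = 18 → S
  i= 2: R-J =  8 → I
  i= 3: R-V = 22 → W
  i= 4: B-U =  7 → H
  i= 5: D-A =  3 → D
  i= 6: N-T = 20 → U
  i= 7: F-N = 18 → S
  i= 8: E-W =  8 → I
  i= 9: P-T = 22 → W
  i=10: L-E =  7 → H
  i=11: T-Q =  3 → D
  i=12: E-K = 20 → U
  i=13: N-V = 18 → S
  i=14: F-X =  8 → I
  i=15: J-N = 22 → W
  i=16: S-L =  7 → H
  i=17: U-R =  3 → D
  i=18: J-P = 20 → U
  shifts repeat with period 6: USIWHD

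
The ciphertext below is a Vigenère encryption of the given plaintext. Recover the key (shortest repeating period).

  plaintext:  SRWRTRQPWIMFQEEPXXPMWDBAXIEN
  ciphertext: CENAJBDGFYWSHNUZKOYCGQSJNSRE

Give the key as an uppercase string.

  i= 0: C-S = 10 → K
  i= 1: E-R = 13 → N
  i= 2: N-W = 17 → R
  i= 3: A-R =  9 → J
  i= 4: J-T = 16 → Q
  i= 5: B-R = 10 → K
  i= 6: D-Q = 13 → N
  i= 7: G-P = 17 → R
  i= 8: F-W =  9 → J
  i= 9: Y-I = 16 → Q
  i=10: W-M = 10 → K
  i=11: S-F = 13 → N
  i=12: H-Q = 17 → R
  i=13: N-E =  9 → J
  i=14: U-E = 16 → Q
  i=15: Z-P = 10 → K
  i=16: K-X = 13 → N
  i=17: O-X = 17 → R
  i=18: Y-P =  9 → J
  i=19: C-M = 16 → Q
  i=20: G-W = 10 → K
  i=21: Q-D = 13 → N
  i=22: S-B = 17 → R
  i=23: J-A =  9 → J
  i=24: N-X = 16 → Q
  i=25: S-I = 10 → K
  i=26: R-E = 13 → N
  i=27: E-N = 17 → R
  shifts repeat with period 5: KNRJQ

KNRJQ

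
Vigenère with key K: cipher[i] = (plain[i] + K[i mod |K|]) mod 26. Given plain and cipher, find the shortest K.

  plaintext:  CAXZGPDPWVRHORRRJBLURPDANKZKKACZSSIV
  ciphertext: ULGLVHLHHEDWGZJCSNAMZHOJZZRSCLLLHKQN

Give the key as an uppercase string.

  i= 0: U-C = 18 → S
  i= 1: L-A = 11 → L
  i= 2: G-X =  9 → J
  i= 3: L-Z = 12 → M
  i= 4: V-G = 15 → P
  i= 5: H-P = 18 → S
  i= 6: L-D =  8 → I
  i= 7: H-P = 18 → S
  i= 8: H-W = 11 → L
  i= 9: E-V =  9 → J
  i=10: D-R = 12 → M
  i=11: W-H = 15 → P
  i=12: G-O = 18 → S
  i=13: Z-R =  8 → I
  i=14: J-R = 18 → S
  i=15: C-R = 11 → L
  i=16: S-J =  9 → J
  i=17: N-B = 12 → M
  i=18: A-L = 15 → P
  i=19: M-U = 18 → S
  i=20: Z-R =  8 → I
  i=21: H-P = 18 → S
  i=22: O-D = 11 → L
  i=23: J-A =  9 → J
  i=24: Z-N = 12 → M
  i=25: Z-K = 15 → P
  i=26: R-Z = 18 → S
  i=27: S-K =  8 → I
  i=28: C-K = 18 → S
  i=29: L-A = 11 → L
  i=30: L-C =  9 → J
  i=31: L-Z = 12 → M
  i=32: H-S = 15 → P
  i=33: K-S = 18 → S
  i=34: Q-I =  8 → I
  i=35: N-V = 18 → S
  shifts repeat with period 7: SLJMPSI

SLJMPSI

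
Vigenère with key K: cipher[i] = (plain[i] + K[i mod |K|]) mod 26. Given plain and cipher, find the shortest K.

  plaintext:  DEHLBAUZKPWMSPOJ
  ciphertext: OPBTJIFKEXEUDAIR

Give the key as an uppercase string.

  i= 0: O-D = 11 → L
  i= 1: P-E = 11 → L
  i= 2: B-H = 20 → U
  i= 3: T-L =  8 → I
  i= 4: J-B =  8 → I
  i= 5: I-A =  8 → I
  i= 6: F-U = 11 → L
  i= 7: K-Z = 11 → L
  i= 8: E-K = 20 → U
  i= 9: X-P =  8 → I
  i=10: E-W =  8 → I
  i=11: U-M =  8 → I
  i=12: D-S = 11 → L
  i=13: A-P = 11 → L
  i=14: I-O = 20 → U
  i=15: R-J =  8 → I
  shifts repeat with period 6: LLUIII

LLUIII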